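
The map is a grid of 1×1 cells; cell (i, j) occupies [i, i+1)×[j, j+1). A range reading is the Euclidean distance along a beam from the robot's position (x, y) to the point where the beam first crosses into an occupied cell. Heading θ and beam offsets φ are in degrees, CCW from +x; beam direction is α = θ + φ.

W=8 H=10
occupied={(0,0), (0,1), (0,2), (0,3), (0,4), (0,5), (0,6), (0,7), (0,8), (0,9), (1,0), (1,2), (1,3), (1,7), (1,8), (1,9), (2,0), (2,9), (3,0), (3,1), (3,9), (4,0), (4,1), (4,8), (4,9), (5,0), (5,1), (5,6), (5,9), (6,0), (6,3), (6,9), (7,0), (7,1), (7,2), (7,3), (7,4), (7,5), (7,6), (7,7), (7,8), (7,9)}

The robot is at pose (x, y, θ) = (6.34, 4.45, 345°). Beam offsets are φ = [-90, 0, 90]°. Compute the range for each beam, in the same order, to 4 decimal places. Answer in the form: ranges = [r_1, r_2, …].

ranges = [0.4659, 0.6833, 2.5500]

beam 1: φ=-90°, α=255°
  d=(-0.2588,-0.9659)  start (6,4)  tX=1.3137 tY=0.4659  stride 1/|dx|=3.8637 1/|dy|=1.0353
    cross y-line → (6,3), t=0.4659 (wall)
  → r_1 = 0.4659
beam 2: φ=0°, α=345°
  d=(0.9659,-0.2588)  start (6,4)  tX=0.6833 tY=1.7387  stride 1/|dx|=1.0353 1/|dy|=3.8637
    cross x-line → (7,4), t=0.6833 (wall)
  → r_2 = 0.6833
beam 3: φ=90°, α=75°
  d=(0.2588,0.9659)  start (6,4)  tX=2.5500 tY=0.5694  stride 1/|dx|=3.8637 1/|dy|=1.0353
    cross y-line → (6,5), t=0.5694
    cross y-line → (6,6), t=1.6047
    cross x-line → (7,6), t=2.5500 (wall)
  → r_3 = 2.5500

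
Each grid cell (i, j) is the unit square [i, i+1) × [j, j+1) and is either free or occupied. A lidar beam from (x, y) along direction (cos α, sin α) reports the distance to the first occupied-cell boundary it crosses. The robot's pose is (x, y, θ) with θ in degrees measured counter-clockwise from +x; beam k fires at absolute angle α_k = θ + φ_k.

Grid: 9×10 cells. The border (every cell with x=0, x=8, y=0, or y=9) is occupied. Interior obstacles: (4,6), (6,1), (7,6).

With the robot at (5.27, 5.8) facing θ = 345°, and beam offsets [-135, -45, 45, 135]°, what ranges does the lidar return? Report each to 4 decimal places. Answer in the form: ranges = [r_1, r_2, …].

beam 1: φ=-135°, α=210°
  direction (-0.8660, -0.5000); cell (5,5); t to first gridline: x 0.3118, y 1.6000 (then +1.1547 / +2.0000)
    (4,5) via x @ 0.3118
    (3,5) via x @ 1.4665
    (3,4) via y @ 1.6000
    (2,4) via x @ 2.6212
    (2,3) via y @ 3.6000
    (1,3) via x @ 3.7759
    (0,3) via x @ 4.9306  # hit
  → r_1 = 4.9306
beam 2: φ=-45°, α=300°
  direction (0.5000, -0.8660); cell (5,5); t to first gridline: x 1.4600, y 0.9238 (then +2.0000 / +1.1547)
    (5,4) via y @ 0.9238
    (6,4) via x @ 1.4600
    (6,3) via y @ 2.0785
    (6,2) via y @ 3.2332
    (7,2) via x @ 3.4600
    (7,1) via y @ 4.3879
    (8,1) via x @ 5.4600  # hit
  → r_2 = 5.4600
beam 3: φ=45°, α=30°
  direction (0.8660, 0.5000); cell (5,5); t to first gridline: x 0.8429, y 0.4000 (then +1.1547 / +2.0000)
    (5,6) via y @ 0.4000
    (6,6) via x @ 0.8429
    (7,6) via x @ 1.9976  # hit
  → r_3 = 1.9976
beam 4: φ=135°, α=120°
  direction (-0.5000, 0.8660); cell (5,5); t to first gridline: x 0.5400, y 0.2309 (then +2.0000 / +1.1547)
    (5,6) via y @ 0.2309
    (4,6) via x @ 0.5400  # hit
  → r_4 = 0.5400

ranges = [4.9306, 5.4600, 1.9976, 0.5400]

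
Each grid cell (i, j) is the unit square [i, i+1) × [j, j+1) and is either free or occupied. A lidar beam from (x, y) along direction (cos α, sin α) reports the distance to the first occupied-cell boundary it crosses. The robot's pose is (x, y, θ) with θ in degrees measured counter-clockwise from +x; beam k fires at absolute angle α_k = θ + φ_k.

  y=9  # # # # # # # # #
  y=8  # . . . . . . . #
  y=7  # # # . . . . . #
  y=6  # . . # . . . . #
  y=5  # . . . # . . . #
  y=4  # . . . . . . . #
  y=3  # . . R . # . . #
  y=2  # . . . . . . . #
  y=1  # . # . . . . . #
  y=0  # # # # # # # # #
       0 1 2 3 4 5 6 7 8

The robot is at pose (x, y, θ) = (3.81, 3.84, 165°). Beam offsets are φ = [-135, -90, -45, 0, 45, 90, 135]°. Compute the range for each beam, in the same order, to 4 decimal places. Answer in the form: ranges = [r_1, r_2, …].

ranges = [4.8382, 1.2009, 3.6489, 2.9091, 3.2447, 2.9402, 3.2793]

beam 1: φ=-135°, α=30°
  d=(0.8660,0.5000)  start (3,3)  tX=0.2194 tY=0.3200  stride 1/|dx|=1.1547 1/|dy|=2.0000
    cross x-line → (4,3), t=0.2194
    cross y-line → (4,4), t=0.3200
    cross x-line → (5,4), t=1.3741
    cross y-line → (5,5), t=2.3200
    cross x-line → (6,5), t=2.5288
    cross x-line → (7,5), t=3.6835
    cross y-line → (7,6), t=4.3200
    cross x-line → (8,6), t=4.8382 (wall)
  → r_1 = 4.8382
beam 2: φ=-90°, α=75°
  d=(0.2588,0.9659)  start (3,3)  tX=0.7341 tY=0.1656  stride 1/|dx|=3.8637 1/|dy|=1.0353
    cross y-line → (3,4), t=0.1656
    cross x-line → (4,4), t=0.7341
    cross y-line → (4,5), t=1.2009 (wall)
  → r_2 = 1.2009
beam 3: φ=-45°, α=120°
  d=(-0.5000,0.8660)  start (3,3)  tX=1.6200 tY=0.1848  stride 1/|dx|=2.0000 1/|dy|=1.1547
    cross y-line → (3,4), t=0.1848
    cross y-line → (3,5), t=1.3395
    cross x-line → (2,5), t=1.6200
    cross y-line → (2,6), t=2.4942
    cross x-line → (1,6), t=3.6200
    cross y-line → (1,7), t=3.6489 (wall)
  → r_3 = 3.6489
beam 4: φ=0°, α=165°
  d=(-0.9659,0.2588)  start (3,3)  tX=0.8386 tY=0.6182  stride 1/|dx|=1.0353 1/|dy|=3.8637
    cross y-line → (3,4), t=0.6182
    cross x-line → (2,4), t=0.8386
    cross x-line → (1,4), t=1.8738
    cross x-line → (0,4), t=2.9091 (wall)
  → r_4 = 2.9091
beam 5: φ=45°, α=210°
  d=(-0.8660,-0.5000)  start (3,3)  tX=0.9353 tY=1.6800  stride 1/|dx|=1.1547 1/|dy|=2.0000
    cross x-line → (2,3), t=0.9353
    cross y-line → (2,2), t=1.6800
    cross x-line → (1,2), t=2.0900
    cross x-line → (0,2), t=3.2447 (wall)
  → r_5 = 3.2447
beam 6: φ=90°, α=255°
  d=(-0.2588,-0.9659)  start (3,3)  tX=3.1296 tY=0.8696  stride 1/|dx|=3.8637 1/|dy|=1.0353
    cross y-line → (3,2), t=0.8696
    cross y-line → (3,1), t=1.9049
    cross y-line → (3,0), t=2.9402 (wall)
  → r_6 = 2.9402
beam 7: φ=135°, α=300°
  d=(0.5000,-0.8660)  start (3,3)  tX=0.3800 tY=0.9699  stride 1/|dx|=2.0000 1/|dy|=1.1547
    cross x-line → (4,3), t=0.3800
    cross y-line → (4,2), t=0.9699
    cross y-line → (4,1), t=2.1246
    cross x-line → (5,1), t=2.3800
    cross y-line → (5,0), t=3.2793 (wall)
  → r_7 = 3.2793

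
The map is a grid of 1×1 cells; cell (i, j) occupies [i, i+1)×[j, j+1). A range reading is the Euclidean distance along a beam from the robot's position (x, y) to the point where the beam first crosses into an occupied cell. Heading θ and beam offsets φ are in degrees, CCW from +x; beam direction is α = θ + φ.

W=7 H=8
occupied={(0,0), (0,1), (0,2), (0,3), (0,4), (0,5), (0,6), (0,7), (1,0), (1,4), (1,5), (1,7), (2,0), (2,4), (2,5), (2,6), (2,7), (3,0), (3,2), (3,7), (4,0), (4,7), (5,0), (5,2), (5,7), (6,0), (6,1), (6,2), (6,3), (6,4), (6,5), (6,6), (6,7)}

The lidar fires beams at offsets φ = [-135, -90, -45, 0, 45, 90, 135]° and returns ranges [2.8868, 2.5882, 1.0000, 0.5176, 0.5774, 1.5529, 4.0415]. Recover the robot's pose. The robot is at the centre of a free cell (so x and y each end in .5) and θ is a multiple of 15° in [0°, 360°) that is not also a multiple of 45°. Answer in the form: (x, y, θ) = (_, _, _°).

The pose lattice has 23·16 = 368 candidates. Test each by forward raycasting.
  (4.5, 4.5, 285°): beam 1 = 1.7321 ≠ 2.8868 ✗
  (4.5, 4.5, 105°): beam 1 = 1.7321 ≠ 2.8868 ✗
  (2.5, 1.5, 195°): beam 1 = 1.0000 ≠ 2.8868 ✗
  (5.5, 5.5, 30°): beam 1 = 4.6587 ≠ 2.8868 ✗
  (4.5, 5.5, 240°): beam 1 = 1.5529 ≠ 2.8868 ✗
  …
  (3.5, 4.5, 165°): r_1=2.8868, r_2=2.5882, r_3=1.0000, r_4=0.5176, r_5=0.5774, r_6=1.5529, r_7=4.0415 — all match ✓
Only this pose fits every beam.

(x, y, θ) = (3.5, 4.5, 165°)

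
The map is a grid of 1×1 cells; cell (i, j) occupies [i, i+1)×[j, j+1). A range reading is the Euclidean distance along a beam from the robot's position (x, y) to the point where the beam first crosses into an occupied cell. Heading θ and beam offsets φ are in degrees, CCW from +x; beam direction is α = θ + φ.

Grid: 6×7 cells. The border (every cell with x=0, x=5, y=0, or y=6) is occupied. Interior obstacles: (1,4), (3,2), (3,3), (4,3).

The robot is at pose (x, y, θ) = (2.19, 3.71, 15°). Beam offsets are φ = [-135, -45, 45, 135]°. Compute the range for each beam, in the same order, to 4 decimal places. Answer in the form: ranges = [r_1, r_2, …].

beam 1: φ=-135°, α=240°
  cosα=-0.5000 sinα=-0.8660 | (2,3) | tMaxX 0.3800 tMaxY 0.8198 | tΔX 2.0000 tΔY 1.1547
    t=0.3800 [x] (1,3)
    t=0.8198 [y] (1,2)
    t=1.9745 [y] (1,1)
    t=2.3800 [x] (0,1) — stop
  → r_1 = 2.3800
beam 2: φ=-45°, α=330°
  cosα=0.8660 sinα=-0.5000 | (2,3) | tMaxX 0.9353 tMaxY 1.4200 | tΔX 1.1547 tΔY 2.0000
    t=0.9353 [x] (3,3) — stop
  → r_2 = 0.9353
beam 3: φ=45°, α=60°
  cosα=0.5000 sinα=0.8660 | (2,3) | tMaxX 1.6200 tMaxY 0.3349 | tΔX 2.0000 tΔY 1.1547
    t=0.3349 [y] (2,4)
    t=1.4896 [y] (2,5)
    t=1.6200 [x] (3,5)
    t=2.6443 [y] (3,6) — stop
  → r_3 = 2.6443
beam 4: φ=135°, α=150°
  cosα=-0.8660 sinα=0.5000 | (2,3) | tMaxX 0.2194 tMaxY 0.5800 | tΔX 1.1547 tΔY 2.0000
    t=0.2194 [x] (1,3)
    t=0.5800 [y] (1,4) — stop
  → r_4 = 0.5800

ranges = [2.3800, 0.9353, 2.6443, 0.5800]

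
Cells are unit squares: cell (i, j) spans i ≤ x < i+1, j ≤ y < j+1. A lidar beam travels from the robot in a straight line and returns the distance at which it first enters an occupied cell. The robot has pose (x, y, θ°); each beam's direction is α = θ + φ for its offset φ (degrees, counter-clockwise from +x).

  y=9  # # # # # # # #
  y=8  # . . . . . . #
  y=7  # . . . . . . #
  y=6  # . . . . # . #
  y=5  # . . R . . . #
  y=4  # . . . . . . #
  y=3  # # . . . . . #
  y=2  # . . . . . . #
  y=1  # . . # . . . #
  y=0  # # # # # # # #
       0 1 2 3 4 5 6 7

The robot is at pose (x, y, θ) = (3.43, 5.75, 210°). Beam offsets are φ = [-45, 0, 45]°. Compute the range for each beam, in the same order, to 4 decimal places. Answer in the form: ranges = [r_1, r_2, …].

beam 1: φ=-45°, α=165°
  d=(-0.9659,0.2588)  start (3,5)  tX=0.4452 tY=0.9659  stride 1/|dx|=1.0353 1/|dy|=3.8637
    cross x-line → (2,5), t=0.4452
    cross y-line → (2,6), t=0.9659
    cross x-line → (1,6), t=1.4804
    cross x-line → (0,6), t=2.5157 (wall)
  → r_1 = 2.5157
beam 2: φ=0°, α=210°
  d=(-0.8660,-0.5000)  start (3,5)  tX=0.4965 tY=1.5000  stride 1/|dx|=1.1547 1/|dy|=2.0000
    cross x-line → (2,5), t=0.4965
    cross y-line → (2,4), t=1.5000
    cross x-line → (1,4), t=1.6512
    cross x-line → (0,4), t=2.8059 (wall)
  → r_2 = 2.8059
beam 3: φ=45°, α=255°
  d=(-0.2588,-0.9659)  start (3,5)  tX=1.6614 tY=0.7765  stride 1/|dx|=3.8637 1/|dy|=1.0353
    cross y-line → (3,4), t=0.7765
    cross x-line → (2,4), t=1.6614
    cross y-line → (2,3), t=1.8117
    cross y-line → (2,2), t=2.8470
    cross y-line → (2,1), t=3.8823
    cross y-line → (2,0), t=4.9176 (wall)
  → r_3 = 4.9176

ranges = [2.5157, 2.8059, 4.9176]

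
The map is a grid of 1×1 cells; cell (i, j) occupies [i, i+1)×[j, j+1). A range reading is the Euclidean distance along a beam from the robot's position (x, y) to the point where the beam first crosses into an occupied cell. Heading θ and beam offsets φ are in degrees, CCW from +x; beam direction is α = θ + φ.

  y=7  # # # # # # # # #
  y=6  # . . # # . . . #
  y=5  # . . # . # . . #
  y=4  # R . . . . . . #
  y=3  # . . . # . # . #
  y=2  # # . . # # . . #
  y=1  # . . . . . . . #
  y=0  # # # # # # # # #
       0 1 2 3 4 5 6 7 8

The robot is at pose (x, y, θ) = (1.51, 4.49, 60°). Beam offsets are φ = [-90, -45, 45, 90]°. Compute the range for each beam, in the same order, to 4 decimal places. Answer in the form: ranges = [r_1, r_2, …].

beam 1: φ=-90°, α=330°
  d=(0.8660,-0.5000)  start (1,4)  tX=0.5658 tY=0.9800  stride 1/|dx|=1.1547 1/|dy|=2.0000
    cross x-line → (2,4), t=0.5658
    cross y-line → (2,3), t=0.9800
    cross x-line → (3,3), t=1.7205
    cross x-line → (4,3), t=2.8752 (wall)
  → r_1 = 2.8752
beam 2: φ=-45°, α=15°
  d=(0.9659,0.2588)  start (1,4)  tX=0.5073 tY=1.9705  stride 1/|dx|=1.0353 1/|dy|=3.8637
    cross x-line → (2,4), t=0.5073
    cross x-line → (3,4), t=1.5426
    cross y-line → (3,5), t=1.9705 (wall)
  → r_2 = 1.9705
beam 3: φ=45°, α=105°
  d=(-0.2588,0.9659)  start (1,4)  tX=1.9705 tY=0.5280  stride 1/|dx|=3.8637 1/|dy|=1.0353
    cross y-line → (1,5), t=0.5280
    cross y-line → (1,6), t=1.5633
    cross x-line → (0,6), t=1.9705 (wall)
  → r_3 = 1.9705
beam 4: φ=90°, α=150°
  d=(-0.8660,0.5000)  start (1,4)  tX=0.5889 tY=1.0200  stride 1/|dx|=1.1547 1/|dy|=2.0000
    cross x-line → (0,4), t=0.5889 (wall)
  → r_4 = 0.5889

ranges = [2.8752, 1.9705, 1.9705, 0.5889]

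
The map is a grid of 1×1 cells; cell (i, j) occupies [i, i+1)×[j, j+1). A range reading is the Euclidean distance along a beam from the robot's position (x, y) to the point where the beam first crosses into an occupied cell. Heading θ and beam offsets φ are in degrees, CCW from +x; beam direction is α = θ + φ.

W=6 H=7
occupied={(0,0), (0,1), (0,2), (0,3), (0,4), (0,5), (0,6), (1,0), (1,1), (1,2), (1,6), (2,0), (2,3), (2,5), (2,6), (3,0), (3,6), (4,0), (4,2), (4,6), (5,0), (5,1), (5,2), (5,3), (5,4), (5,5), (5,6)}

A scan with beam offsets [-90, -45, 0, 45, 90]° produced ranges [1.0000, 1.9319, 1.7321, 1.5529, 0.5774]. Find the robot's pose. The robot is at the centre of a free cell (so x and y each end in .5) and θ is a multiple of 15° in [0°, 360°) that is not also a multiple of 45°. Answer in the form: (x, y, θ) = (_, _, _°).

Candidates: 15 free-cell centres × 16 headings = 240 poses. Raycast each; keep the one whose scan matches to 4 dp.
  (1.5, 4.5, 240°): beam 1 = 0.5774 ≠ 1.0000 ✗
  (1.5, 5.5, 105°): beam 1 = 0.5176 ≠ 1.0000 ✗
  (2.5, 2.5, 300°): beam 1 = 0.5774 ≠ 1.0000 ✗
  …
  (3.5, 1.5, 150°): r_1=1.0000, r_2=1.9319, r_3=1.7321, r_4=1.5529, r_5=0.5774 — all match ✓
Unique over the lattice → pose = (3.5, 1.5, 150°).

(x, y, θ) = (3.5, 1.5, 150°)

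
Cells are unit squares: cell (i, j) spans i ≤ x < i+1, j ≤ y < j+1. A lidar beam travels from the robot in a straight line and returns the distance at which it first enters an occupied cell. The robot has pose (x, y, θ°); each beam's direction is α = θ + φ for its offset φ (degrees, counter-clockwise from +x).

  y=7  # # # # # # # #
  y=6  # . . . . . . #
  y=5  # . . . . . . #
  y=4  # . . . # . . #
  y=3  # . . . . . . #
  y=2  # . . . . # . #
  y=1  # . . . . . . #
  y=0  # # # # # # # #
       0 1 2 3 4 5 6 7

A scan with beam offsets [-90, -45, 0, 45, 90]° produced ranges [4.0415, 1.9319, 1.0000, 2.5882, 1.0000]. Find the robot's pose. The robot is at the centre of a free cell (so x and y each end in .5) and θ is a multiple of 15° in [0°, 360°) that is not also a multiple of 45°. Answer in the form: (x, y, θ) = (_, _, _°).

(x, y, θ) = (6.5, 3.5, 210°)

The pose lattice has 34·16 = 544 candidates. Test each by forward raycasting.
  (2.5, 2.5, 195°): beam 1 = 4.6587 ≠ 4.0415 ✗
  (1.5, 2.5, 240°): beam 1 = 0.5774 ≠ 4.0415 ✗
  (3.5, 2.5, 240°): beam 1 = 2.8868 ≠ 4.0415 ✗
  …
  (6.5, 3.5, 210°): r_1=4.0415, r_2=1.9319, r_3=1.0000, r_4=2.5882, r_5=1.0000 — all match ✓
Only this pose fits every beam.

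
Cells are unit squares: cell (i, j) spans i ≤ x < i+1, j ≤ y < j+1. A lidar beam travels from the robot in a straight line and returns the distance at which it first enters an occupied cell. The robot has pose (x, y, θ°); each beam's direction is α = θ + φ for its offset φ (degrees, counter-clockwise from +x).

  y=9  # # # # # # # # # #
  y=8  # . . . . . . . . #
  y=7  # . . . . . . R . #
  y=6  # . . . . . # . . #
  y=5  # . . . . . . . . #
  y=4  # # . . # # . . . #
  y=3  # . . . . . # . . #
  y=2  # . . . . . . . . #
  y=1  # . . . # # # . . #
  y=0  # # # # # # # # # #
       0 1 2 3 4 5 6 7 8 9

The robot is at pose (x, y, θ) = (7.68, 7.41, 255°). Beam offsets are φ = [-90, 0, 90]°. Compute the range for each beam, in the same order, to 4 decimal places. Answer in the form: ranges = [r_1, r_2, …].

ranges = [6.1433, 3.5303, 1.3666]

beam 1: φ=-90°, α=165°
  direction (-0.9659, 0.2588); cell (7,7); t to first gridline: x 0.7040, y 2.2796 (then +1.0353 / +3.8637)
    (6,7) via x @ 0.7040
    (5,7) via x @ 1.7393
    (5,8) via y @ 2.2796
    (4,8) via x @ 2.7745
    (3,8) via x @ 3.8098
    (2,8) via x @ 4.8451
    (1,8) via x @ 5.8804
    (1,9) via y @ 6.1433  # hit
  → r_1 = 6.1433
beam 2: φ=0°, α=255°
  direction (-0.2588, -0.9659); cell (7,7); t to first gridline: x 2.6273, y 0.4245 (then +3.8637 / +1.0353)
    (7,6) via y @ 0.4245
    (7,5) via y @ 1.4597
    (7,4) via y @ 2.4950
    (6,4) via x @ 2.6273
    (6,3) via y @ 3.5303  # hit
  → r_2 = 3.5303
beam 3: φ=90°, α=345°
  direction (0.9659, -0.2588); cell (7,7); t to first gridline: x 0.3313, y 1.5841 (then +1.0353 / +3.8637)
    (8,7) via x @ 0.3313
    (9,7) via x @ 1.3666  # hit
  → r_3 = 1.3666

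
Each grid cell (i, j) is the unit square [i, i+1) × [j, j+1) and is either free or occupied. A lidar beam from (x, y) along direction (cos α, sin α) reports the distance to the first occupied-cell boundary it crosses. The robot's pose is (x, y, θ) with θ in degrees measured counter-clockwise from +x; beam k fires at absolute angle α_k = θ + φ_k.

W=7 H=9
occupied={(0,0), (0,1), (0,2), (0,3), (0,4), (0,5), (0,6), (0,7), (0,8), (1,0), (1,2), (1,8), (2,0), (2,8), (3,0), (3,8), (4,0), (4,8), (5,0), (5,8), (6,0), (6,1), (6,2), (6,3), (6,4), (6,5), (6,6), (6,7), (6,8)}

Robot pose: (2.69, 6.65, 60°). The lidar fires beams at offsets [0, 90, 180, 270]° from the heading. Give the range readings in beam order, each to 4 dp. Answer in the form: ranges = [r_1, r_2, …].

beam 1: φ=0°, α=60°
  d=(0.5000,0.8660)  start (2,6)  tX=0.6200 tY=0.4041  stride 1/|dx|=2.0000 1/|dy|=1.1547
    cross y-line → (2,7), t=0.4041
    cross x-line → (3,7), t=0.6200
    cross y-line → (3,8), t=1.5588 (wall)
  → r_1 = 1.5588
beam 2: φ=90°, α=150°
  d=(-0.8660,0.5000)  start (2,6)  tX=0.7967 tY=0.7000  stride 1/|dx|=1.1547 1/|dy|=2.0000
    cross y-line → (2,7), t=0.7000
    cross x-line → (1,7), t=0.7967
    cross x-line → (0,7), t=1.9514 (wall)
  → r_2 = 1.9514
beam 3: φ=180°, α=240°
  d=(-0.5000,-0.8660)  start (2,6)  tX=1.3800 tY=0.7506  stride 1/|dx|=2.0000 1/|dy|=1.1547
    cross y-line → (2,5), t=0.7506
    cross x-line → (1,5), t=1.3800
    cross y-line → (1,4), t=1.9053
    cross y-line → (1,3), t=3.0600
    cross x-line → (0,3), t=3.3800 (wall)
  → r_3 = 3.3800
beam 4: φ=270°, α=330°
  d=(0.8660,-0.5000)  start (2,6)  tX=0.3580 tY=1.3000  stride 1/|dx|=1.1547 1/|dy|=2.0000
    cross x-line → (3,6), t=0.3580
    cross y-line → (3,5), t=1.3000
    cross x-line → (4,5), t=1.5127
    cross x-line → (5,5), t=2.6674
    cross y-line → (5,4), t=3.3000
    cross x-line → (6,4), t=3.8221 (wall)
  → r_4 = 3.8221

ranges = [1.5588, 1.9514, 3.3800, 3.8221]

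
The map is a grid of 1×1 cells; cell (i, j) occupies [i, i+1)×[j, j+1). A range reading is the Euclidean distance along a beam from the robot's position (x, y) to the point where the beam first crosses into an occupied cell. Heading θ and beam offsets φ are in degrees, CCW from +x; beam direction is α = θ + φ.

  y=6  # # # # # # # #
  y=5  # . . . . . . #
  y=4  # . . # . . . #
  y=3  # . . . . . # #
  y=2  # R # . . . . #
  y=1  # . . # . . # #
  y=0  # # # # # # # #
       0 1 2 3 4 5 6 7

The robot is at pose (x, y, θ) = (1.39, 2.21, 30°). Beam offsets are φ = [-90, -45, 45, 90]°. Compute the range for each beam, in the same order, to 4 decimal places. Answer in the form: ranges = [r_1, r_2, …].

beam 1: φ=-90°, α=300°
  d=(0.5000,-0.8660)  start (1,2)  tX=1.2200 tY=0.2425  stride 1/|dx|=2.0000 1/|dy|=1.1547
    cross y-line → (1,1), t=0.2425
    cross x-line → (2,1), t=1.2200
    cross y-line → (2,0), t=1.3972 (wall)
  → r_1 = 1.3972
beam 2: φ=-45°, α=345°
  d=(0.9659,-0.2588)  start (1,2)  tX=0.6315 tY=0.8114  stride 1/|dx|=1.0353 1/|dy|=3.8637
    cross x-line → (2,2), t=0.6315 (wall)
  → r_2 = 0.6315
beam 3: φ=45°, α=75°
  d=(0.2588,0.9659)  start (1,2)  tX=2.3569 tY=0.8179  stride 1/|dx|=3.8637 1/|dy|=1.0353
    cross y-line → (1,3), t=0.8179
    cross y-line → (1,4), t=1.8531
    cross x-line → (2,4), t=2.3569
    cross y-line → (2,5), t=2.8884
    cross y-line → (2,6), t=3.9237 (wall)
  → r_3 = 3.9237
beam 4: φ=90°, α=120°
  d=(-0.5000,0.8660)  start (1,2)  tX=0.7800 tY=0.9122  stride 1/|dx|=2.0000 1/|dy|=1.1547
    cross x-line → (0,2), t=0.7800 (wall)
  → r_4 = 0.7800

ranges = [1.3972, 0.6315, 3.9237, 0.7800]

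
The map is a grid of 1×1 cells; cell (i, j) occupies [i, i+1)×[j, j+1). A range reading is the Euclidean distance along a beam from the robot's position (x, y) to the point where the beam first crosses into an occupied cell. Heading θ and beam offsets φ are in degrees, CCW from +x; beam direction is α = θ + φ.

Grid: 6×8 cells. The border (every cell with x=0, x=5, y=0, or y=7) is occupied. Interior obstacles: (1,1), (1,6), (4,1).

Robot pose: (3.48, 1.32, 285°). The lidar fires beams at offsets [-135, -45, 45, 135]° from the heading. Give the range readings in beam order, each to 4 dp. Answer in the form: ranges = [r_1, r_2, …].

beam 1: φ=-135°, α=150°
  cosα=-0.8660 sinα=0.5000 | (3,1) | tMaxX 0.5543 tMaxY 1.3600 | tΔX 1.1547 tΔY 2.0000
    t=0.5543 [x] (2,1)
    t=1.3600 [y] (2,2)
    t=1.7090 [x] (1,2)
    t=2.8637 [x] (0,2) — stop
  → r_1 = 2.8637
beam 2: φ=-45°, α=240°
  cosα=-0.5000 sinα=-0.8660 | (3,1) | tMaxX 0.9600 tMaxY 0.3695 | tΔX 2.0000 tΔY 1.1547
    t=0.3695 [y] (3,0) — stop
  → r_2 = 0.3695
beam 3: φ=45°, α=330°
  cosα=0.8660 sinα=-0.5000 | (3,1) | tMaxX 0.6004 tMaxY 0.6400 | tΔX 1.1547 tΔY 2.0000
    t=0.6004 [x] (4,1) — stop
  → r_3 = 0.6004
beam 4: φ=135°, α=60°
  cosα=0.5000 sinα=0.8660 | (3,1) | tMaxX 1.0400 tMaxY 0.7852 | tΔX 2.0000 tΔY 1.1547
    t=0.7852 [y] (3,2)
    t=1.0400 [x] (4,2)
    t=1.9399 [y] (4,3)
    t=3.0400 [x] (5,3) — stop
  → r_4 = 3.0400

ranges = [2.8637, 0.3695, 0.6004, 3.0400]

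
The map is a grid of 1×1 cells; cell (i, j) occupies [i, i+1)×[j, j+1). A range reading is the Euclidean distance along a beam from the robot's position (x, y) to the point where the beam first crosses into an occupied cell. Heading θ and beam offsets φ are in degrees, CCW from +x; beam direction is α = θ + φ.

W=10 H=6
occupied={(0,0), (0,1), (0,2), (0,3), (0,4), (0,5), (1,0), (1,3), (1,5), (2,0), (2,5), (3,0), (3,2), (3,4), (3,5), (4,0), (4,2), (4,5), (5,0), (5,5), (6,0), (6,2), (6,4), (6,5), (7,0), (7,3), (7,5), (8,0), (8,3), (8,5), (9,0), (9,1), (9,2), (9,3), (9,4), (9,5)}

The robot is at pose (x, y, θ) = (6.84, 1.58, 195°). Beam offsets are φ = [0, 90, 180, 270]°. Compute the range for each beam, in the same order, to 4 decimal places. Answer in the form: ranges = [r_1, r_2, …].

beam 1: φ=0°, α=195°
  direction (-0.9659, -0.2588); cell (6,1); t to first gridline: x 0.8696, y 2.2409 (then +1.0353 / +3.8637)
    (5,1) via x @ 0.8696
    (4,1) via x @ 1.9049
    (4,0) via y @ 2.2409  # hit
  → r_1 = 2.2409
beam 2: φ=90°, α=285°
  direction (0.2588, -0.9659); cell (6,1); t to first gridline: x 0.6182, y 0.6005 (then +3.8637 / +1.0353)
    (6,0) via y @ 0.6005  # hit
  → r_2 = 0.6005
beam 3: φ=180°, α=15°
  direction (0.9659, 0.2588); cell (6,1); t to first gridline: x 0.1656, y 1.6228 (then +1.0353 / +3.8637)
    (7,1) via x @ 0.1656
    (8,1) via x @ 1.2009
    (8,2) via y @ 1.6228
    (9,2) via x @ 2.2362  # hit
  → r_3 = 2.2362
beam 4: φ=270°, α=105°
  direction (-0.2588, 0.9659); cell (6,1); t to first gridline: x 3.2455, y 0.4348 (then +3.8637 / +1.0353)
    (6,2) via y @ 0.4348  # hit
  → r_4 = 0.4348

ranges = [2.2409, 0.6005, 2.2362, 0.4348]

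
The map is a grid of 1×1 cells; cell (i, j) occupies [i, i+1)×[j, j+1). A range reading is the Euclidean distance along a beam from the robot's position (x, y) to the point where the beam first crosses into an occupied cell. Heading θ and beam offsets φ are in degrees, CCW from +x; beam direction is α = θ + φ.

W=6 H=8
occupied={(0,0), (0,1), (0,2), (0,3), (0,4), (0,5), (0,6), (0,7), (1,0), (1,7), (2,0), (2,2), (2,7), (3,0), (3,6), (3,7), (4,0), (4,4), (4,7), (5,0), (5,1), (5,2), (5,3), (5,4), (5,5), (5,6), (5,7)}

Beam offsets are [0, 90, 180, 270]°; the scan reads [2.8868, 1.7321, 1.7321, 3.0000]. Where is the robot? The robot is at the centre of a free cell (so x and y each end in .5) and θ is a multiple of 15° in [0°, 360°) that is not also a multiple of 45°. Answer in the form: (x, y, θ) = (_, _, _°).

The pose lattice has 21·16 = 336 candidates. Test each by forward raycasting.
  (1.5, 4.5, 105°): beam 1 = 1.9319 ≠ 2.8868 ✗
  (1.5, 2.5, 120°): beam 1 = 1.0000 ≠ 2.8868 ✗
  (2.5, 6.5, 330°): beam 1 = 0.5774 ≠ 2.8868 ✗
  (3.5, 2.5, 105°): beam 1 = 4.6587 ≠ 2.8868 ✗
  …
  (2.5, 4.5, 330°): r_1=2.8868, r_2=1.7321, r_3=1.7321, r_4=3.0000 — all match ✓
Unique over the lattice → pose = (2.5, 4.5, 330°).

(x, y, θ) = (2.5, 4.5, 330°)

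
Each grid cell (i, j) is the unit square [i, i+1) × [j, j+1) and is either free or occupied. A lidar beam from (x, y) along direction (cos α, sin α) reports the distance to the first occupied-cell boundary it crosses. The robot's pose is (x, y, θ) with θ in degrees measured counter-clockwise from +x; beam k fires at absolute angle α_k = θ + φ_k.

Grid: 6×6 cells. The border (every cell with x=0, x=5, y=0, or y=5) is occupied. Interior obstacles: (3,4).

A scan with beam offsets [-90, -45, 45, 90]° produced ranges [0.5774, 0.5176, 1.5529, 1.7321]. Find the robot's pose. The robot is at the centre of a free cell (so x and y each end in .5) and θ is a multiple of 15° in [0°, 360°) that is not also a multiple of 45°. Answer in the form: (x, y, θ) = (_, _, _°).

The pose lattice has 15·16 = 240 candidates. Test each by forward raycasting.
  (1.5, 2.5, 285°): beam 1 = 0.5176 ≠ 0.5774 ✗
  (2.5, 3.5, 15°): beam 1 = 2.5882 ≠ 0.5774 ✗
  (2.5, 4.5, 30°): beam 1 = 4.0415 ≠ 0.5774 ✗
  …
  (2.5, 4.5, 120°): r_1=0.5774, r_2=0.5176, r_3=1.5529, r_4=1.7321 — all match ✓
No second candidate reproduces the full scan.

(x, y, θ) = (2.5, 4.5, 120°)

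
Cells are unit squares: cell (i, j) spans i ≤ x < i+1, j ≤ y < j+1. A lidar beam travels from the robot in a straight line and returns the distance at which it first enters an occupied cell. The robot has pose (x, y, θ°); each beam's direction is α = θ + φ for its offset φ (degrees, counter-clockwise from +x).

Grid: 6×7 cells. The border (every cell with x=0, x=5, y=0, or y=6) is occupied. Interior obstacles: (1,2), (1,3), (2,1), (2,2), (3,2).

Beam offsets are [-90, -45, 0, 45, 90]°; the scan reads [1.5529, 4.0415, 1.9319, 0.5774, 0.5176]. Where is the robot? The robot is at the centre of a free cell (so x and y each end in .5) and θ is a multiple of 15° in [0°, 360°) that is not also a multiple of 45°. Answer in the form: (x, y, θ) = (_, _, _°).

(x, y, θ) = (1.5, 5.5, 15°)

The pose lattice has 15·16 = 240 candidates. Test each by forward raycasting.
  (4.5, 2.5, 30°): beam 1 = 1.0000 ≠ 1.5529 ✗
  (4.5, 3.5, 15°): beam 1 = 1.9319 ≠ 1.5529 ✗
  (3.5, 3.5, 60°): beam 1 = 1.7321 ≠ 1.5529 ✗
  (3.5, 4.5, 75°): beam 2 = 1.7321 ≠ 4.0415 ✗
  …
  (1.5, 5.5, 15°): r_1=1.5529, r_2=4.0415, r_3=1.9319, r_4=0.5774, r_5=0.5176 — all match ✓
Unique over the lattice → pose = (1.5, 5.5, 15°).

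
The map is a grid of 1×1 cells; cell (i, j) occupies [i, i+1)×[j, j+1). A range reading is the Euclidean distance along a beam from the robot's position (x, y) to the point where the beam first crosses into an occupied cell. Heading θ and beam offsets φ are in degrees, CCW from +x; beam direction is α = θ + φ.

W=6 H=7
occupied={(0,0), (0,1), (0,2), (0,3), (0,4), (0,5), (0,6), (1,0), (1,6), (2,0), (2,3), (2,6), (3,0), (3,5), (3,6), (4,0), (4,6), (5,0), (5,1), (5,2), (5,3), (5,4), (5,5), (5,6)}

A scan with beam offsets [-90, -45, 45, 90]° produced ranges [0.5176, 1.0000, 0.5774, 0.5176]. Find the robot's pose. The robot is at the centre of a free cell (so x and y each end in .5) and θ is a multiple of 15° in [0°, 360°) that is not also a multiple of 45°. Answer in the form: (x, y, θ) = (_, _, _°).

(x, y, θ) = (1.5, 3.5, 285°)

Enumerate (i+0.5, j+0.5, θ) over the 18 free cells and 16 admissible headings. For each, cast all 4 beams and compare to the given ranges.
  (1.5, 2.5, 15°): beam 1 = 1.5529 ≠ 0.5176 ✗
  (1.5, 3.5, 105°): beam 2 = 2.8868 ≠ 1.0000 ✗
  (4.5, 5.5, 255°): beam 2 = 0.5774 ≠ 1.0000 ✗
  (3.5, 3.5, 345°): beam 1 = 2.5882 ≠ 0.5176 ✗
  …
  (1.5, 3.5, 285°): r_1=0.5176, r_2=1.0000, r_3=0.5774, r_4=0.5176 — all match ✓
Only this pose fits every beam.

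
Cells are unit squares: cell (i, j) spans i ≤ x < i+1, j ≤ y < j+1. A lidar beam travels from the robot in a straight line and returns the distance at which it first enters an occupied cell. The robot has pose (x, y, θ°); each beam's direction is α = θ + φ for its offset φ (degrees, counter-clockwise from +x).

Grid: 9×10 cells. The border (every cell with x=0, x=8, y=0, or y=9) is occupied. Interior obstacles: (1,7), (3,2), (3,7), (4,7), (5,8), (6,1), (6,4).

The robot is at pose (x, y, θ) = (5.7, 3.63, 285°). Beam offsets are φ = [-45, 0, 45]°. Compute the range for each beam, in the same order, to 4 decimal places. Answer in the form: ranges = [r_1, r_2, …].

ranges = [3.0369, 1.6875, 2.6558]

beam 1: φ=-45°, α=240°
  direction (-0.5000, -0.8660); cell (5,3); t to first gridline: x 1.4000, y 0.7275 (then +2.0000 / +1.1547)
    (5,2) via y @ 0.7275
    (4,2) via x @ 1.4000
    (4,1) via y @ 1.8822
    (4,0) via y @ 3.0369  # hit
  → r_1 = 3.0369
beam 2: φ=0°, α=285°
  direction (0.2588, -0.9659); cell (5,3); t to first gridline: x 1.1591, y 0.6522 (then +3.8637 / +1.0353)
    (5,2) via y @ 0.6522
    (6,2) via x @ 1.1591
    (6,1) via y @ 1.6875  # hit
  → r_2 = 1.6875
beam 3: φ=45°, α=330°
  direction (0.8660, -0.5000); cell (5,3); t to first gridline: x 0.3464, y 1.2600 (then +1.1547 / +2.0000)
    (6,3) via x @ 0.3464
    (6,2) via y @ 1.2600
    (7,2) via x @ 1.5011
    (8,2) via x @ 2.6558  # hit
  → r_3 = 2.6558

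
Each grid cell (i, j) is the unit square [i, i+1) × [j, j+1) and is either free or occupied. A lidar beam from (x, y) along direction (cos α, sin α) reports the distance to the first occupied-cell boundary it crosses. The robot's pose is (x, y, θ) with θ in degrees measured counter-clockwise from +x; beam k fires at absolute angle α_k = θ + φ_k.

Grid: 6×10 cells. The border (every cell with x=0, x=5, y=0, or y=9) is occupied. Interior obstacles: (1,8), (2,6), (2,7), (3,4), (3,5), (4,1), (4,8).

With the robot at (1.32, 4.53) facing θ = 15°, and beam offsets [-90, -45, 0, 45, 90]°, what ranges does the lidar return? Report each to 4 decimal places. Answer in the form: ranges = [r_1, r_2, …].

beam 1: φ=-90°, α=285°
  cosα=0.2588 sinα=-0.9659 | (1,4) | tMaxX 2.6273 tMaxY 0.5487 | tΔX 3.8637 tΔY 1.0353
    t=0.5487 [y] (1,3)
    t=1.5840 [y] (1,2)
    t=2.6192 [y] (1,1)
    t=2.6273 [x] (2,1)
    t=3.6545 [y] (2,0) — stop
  → r_1 = 3.6545
beam 2: φ=-45°, α=330°
  cosα=0.8660 sinα=-0.5000 | (1,4) | tMaxX 0.7852 tMaxY 1.0600 | tΔX 1.1547 tΔY 2.0000
    t=0.7852 [x] (2,4)
    t=1.0600 [y] (2,3)
    t=1.9399 [x] (3,3)
    t=3.0600 [y] (3,2)
    t=3.0946 [x] (4,2)
    t=4.2493 [x] (5,2) — stop
  → r_2 = 4.2493
beam 3: φ=0°, α=15°
  cosα=0.9659 sinα=0.2588 | (1,4) | tMaxX 0.7040 tMaxY 1.8159 | tΔX 1.0353 tΔY 3.8637
    t=0.7040 [x] (2,4)
    t=1.7393 [x] (3,4) — stop
  → r_3 = 1.7393
beam 4: φ=45°, α=60°
  cosα=0.5000 sinα=0.8660 | (1,4) | tMaxX 1.3600 tMaxY 0.5427 | tΔX 2.0000 tΔY 1.1547
    t=0.5427 [y] (1,5)
    t=1.3600 [x] (2,5)
    t=1.6974 [y] (2,6) — stop
  → r_4 = 1.6974
beam 5: φ=90°, α=105°
  cosα=-0.2588 sinα=0.9659 | (1,4) | tMaxX 1.2364 tMaxY 0.4866 | tΔX 3.8637 tΔY 1.0353
    t=0.4866 [y] (1,5)
    t=1.2364 [x] (0,5) — stop
  → r_5 = 1.2364

ranges = [3.6545, 4.2493, 1.7393, 1.6974, 1.2364]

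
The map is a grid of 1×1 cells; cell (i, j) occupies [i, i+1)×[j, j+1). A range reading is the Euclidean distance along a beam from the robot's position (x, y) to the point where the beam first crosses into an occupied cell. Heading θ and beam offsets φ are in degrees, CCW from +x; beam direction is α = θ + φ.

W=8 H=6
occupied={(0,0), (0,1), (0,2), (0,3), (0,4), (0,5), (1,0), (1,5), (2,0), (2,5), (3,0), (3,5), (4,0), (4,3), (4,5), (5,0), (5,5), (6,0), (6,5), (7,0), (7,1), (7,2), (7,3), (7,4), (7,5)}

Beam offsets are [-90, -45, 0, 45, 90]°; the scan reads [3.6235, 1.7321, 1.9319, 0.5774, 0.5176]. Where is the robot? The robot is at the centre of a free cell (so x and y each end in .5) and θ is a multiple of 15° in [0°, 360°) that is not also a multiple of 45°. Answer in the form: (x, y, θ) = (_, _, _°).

Enumerate (i+0.5, j+0.5, θ) over the 23 free cells and 16 admissible headings. For each, cast all 5 beams and compare to the given ranges.
  (2.5, 3.5, 150°): beam 1 = 1.7321 ≠ 3.6235 ✗
  (4.5, 1.5, 165°): beam 1 = 1.5529 ≠ 3.6235 ✗
  (6.5, 2.5, 60°): beam 1 = 0.5774 ≠ 3.6235 ✗
  …
  (2.5, 4.5, 15°): r_1=3.6235, r_2=1.7321, r_3=1.9319, r_4=0.5774, r_5=0.5176 — all match ✓
No second candidate reproduces the full scan.

(x, y, θ) = (2.5, 4.5, 15°)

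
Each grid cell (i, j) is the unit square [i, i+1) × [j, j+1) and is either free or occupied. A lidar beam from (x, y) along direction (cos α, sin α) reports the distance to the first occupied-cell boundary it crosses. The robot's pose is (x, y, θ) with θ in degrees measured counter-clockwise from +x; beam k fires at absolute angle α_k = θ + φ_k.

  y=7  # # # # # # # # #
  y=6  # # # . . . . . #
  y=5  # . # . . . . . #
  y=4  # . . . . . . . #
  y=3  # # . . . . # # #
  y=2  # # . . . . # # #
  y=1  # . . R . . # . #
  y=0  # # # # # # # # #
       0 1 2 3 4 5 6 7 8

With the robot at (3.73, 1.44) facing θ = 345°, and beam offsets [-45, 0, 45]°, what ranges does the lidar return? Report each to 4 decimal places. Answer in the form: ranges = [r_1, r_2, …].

beam 1: φ=-45°, α=300°
  d=(0.5000,-0.8660)  start (3,1)  tX=0.5400 tY=0.5081  stride 1/|dx|=2.0000 1/|dy|=1.1547
    cross y-line → (3,0), t=0.5081 (wall)
  → r_1 = 0.5081
beam 2: φ=0°, α=345°
  d=(0.9659,-0.2588)  start (3,1)  tX=0.2795 tY=1.7000  stride 1/|dx|=1.0353 1/|dy|=3.8637
    cross x-line → (4,1), t=0.2795
    cross x-line → (5,1), t=1.3148
    cross y-line → (5,0), t=1.7000 (wall)
  → r_2 = 1.7000
beam 3: φ=45°, α=30°
  d=(0.8660,0.5000)  start (3,1)  tX=0.3118 tY=1.1200  stride 1/|dx|=1.1547 1/|dy|=2.0000
    cross x-line → (4,1), t=0.3118
    cross y-line → (4,2), t=1.1200
    cross x-line → (5,2), t=1.4665
    cross x-line → (6,2), t=2.6212 (wall)
  → r_3 = 2.6212

ranges = [0.5081, 1.7000, 2.6212]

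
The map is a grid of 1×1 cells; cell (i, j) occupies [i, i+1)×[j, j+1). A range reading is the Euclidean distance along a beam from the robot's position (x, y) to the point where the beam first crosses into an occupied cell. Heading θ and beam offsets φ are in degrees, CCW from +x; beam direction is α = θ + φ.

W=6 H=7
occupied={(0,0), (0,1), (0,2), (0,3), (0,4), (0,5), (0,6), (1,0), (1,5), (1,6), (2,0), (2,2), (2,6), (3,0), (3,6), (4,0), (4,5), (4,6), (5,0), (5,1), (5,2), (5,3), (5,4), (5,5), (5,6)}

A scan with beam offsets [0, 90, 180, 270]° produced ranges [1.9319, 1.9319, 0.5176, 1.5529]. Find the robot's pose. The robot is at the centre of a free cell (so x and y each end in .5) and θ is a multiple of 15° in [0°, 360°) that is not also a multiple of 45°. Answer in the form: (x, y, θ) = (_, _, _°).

(x, y, θ) = (4.5, 3.5, 195°)

Enumerate (i+0.5, j+0.5, θ) over the 17 free cells and 16 admissible headings. For each, cast all 4 beams and compare to the given ranges.
  (3.5, 2.5, 15°): beam 1 = 1.5529 ≠ 1.9319 ✗
  (4.5, 3.5, 240°): beam 1 = 2.8868 ≠ 1.9319 ✗
  (2.5, 3.5, 345°): beam 1 = 2.5882 ≠ 1.9319 ✗
  (2.5, 4.5, 240°): beam 1 = 3.0000 ≠ 1.9319 ✗
  …
  (4.5, 3.5, 195°): r_1=1.9319, r_2=1.9319, r_3=0.5176, r_4=1.5529 — all match ✓
No second candidate reproduces the full scan.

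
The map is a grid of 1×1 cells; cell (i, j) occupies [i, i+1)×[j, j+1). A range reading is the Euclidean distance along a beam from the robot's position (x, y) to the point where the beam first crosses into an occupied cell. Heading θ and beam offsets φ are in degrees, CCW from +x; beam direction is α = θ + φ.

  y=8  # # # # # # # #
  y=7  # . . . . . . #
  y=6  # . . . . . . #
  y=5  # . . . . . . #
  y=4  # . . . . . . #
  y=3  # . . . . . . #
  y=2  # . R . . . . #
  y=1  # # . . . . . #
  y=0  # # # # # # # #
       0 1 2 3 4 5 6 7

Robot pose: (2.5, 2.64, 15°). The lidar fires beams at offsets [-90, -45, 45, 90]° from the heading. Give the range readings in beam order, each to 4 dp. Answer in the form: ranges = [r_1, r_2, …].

beam 1: φ=-90°, α=285°
  cosα=0.2588 sinα=-0.9659 | (2,2) | tMaxX 1.9319 tMaxY 0.6626 | tΔX 3.8637 tΔY 1.0353
    t=0.6626 [y] (2,1)
    t=1.6979 [y] (2,0) — stop
  → r_1 = 1.6979
beam 2: φ=-45°, α=330°
  cosα=0.8660 sinα=-0.5000 | (2,2) | tMaxX 0.5774 tMaxY 1.2800 | tΔX 1.1547 tΔY 2.0000
    t=0.5774 [x] (3,2)
    t=1.2800 [y] (3,1)
    t=1.7321 [x] (4,1)
    t=2.8868 [x] (5,1)
    t=3.2800 [y] (5,0) — stop
  → r_2 = 3.2800
beam 3: φ=45°, α=60°
  cosα=0.5000 sinα=0.8660 | (2,2) | tMaxX 1.0000 tMaxY 0.4157 | tΔX 2.0000 tΔY 1.1547
    t=0.4157 [y] (2,3)
    t=1.0000 [x] (3,3)
    t=1.5704 [y] (3,4)
    t=2.7251 [y] (3,5)
    t=3.0000 [x] (4,5)
    t=3.8798 [y] (4,6)
    t=5.0000 [x] (5,6)
    t=5.0345 [y] (5,7)
    t=6.1892 [y] (5,8) — stop
  → r_3 = 6.1892
beam 4: φ=90°, α=105°
  cosα=-0.2588 sinα=0.9659 | (2,2) | tMaxX 1.9319 tMaxY 0.3727 | tΔX 3.8637 tΔY 1.0353
    t=0.3727 [y] (2,3)
    t=1.4080 [y] (2,4)
    t=1.9319 [x] (1,4)
    t=2.4433 [y] (1,5)
    t=3.4785 [y] (1,6)
    t=4.5138 [y] (1,7)
    t=5.5491 [y] (1,8) — stop
  → r_4 = 5.5491

ranges = [1.6979, 3.2800, 6.1892, 5.5491]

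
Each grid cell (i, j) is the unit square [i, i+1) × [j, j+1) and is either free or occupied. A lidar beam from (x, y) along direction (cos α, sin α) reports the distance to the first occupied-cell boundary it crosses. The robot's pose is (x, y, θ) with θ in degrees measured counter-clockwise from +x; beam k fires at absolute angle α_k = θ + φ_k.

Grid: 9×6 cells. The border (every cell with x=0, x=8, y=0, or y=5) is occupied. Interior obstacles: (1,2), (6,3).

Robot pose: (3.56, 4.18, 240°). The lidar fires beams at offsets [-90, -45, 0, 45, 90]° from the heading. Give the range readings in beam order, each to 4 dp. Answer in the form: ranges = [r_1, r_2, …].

beam 1: φ=-90°, α=150°
  d=(-0.8660,0.5000)  start (3,4)  tX=0.6466 tY=1.6400  stride 1/|dx|=1.1547 1/|dy|=2.0000
    cross x-line → (2,4), t=0.6466
    cross y-line → (2,5), t=1.6400 (wall)
  → r_1 = 1.6400
beam 2: φ=-45°, α=195°
  d=(-0.9659,-0.2588)  start (3,4)  tX=0.5798 tY=0.6955  stride 1/|dx|=1.0353 1/|dy|=3.8637
    cross x-line → (2,4), t=0.5798
    cross y-line → (2,3), t=0.6955
    cross x-line → (1,3), t=1.6150
    cross x-line → (0,3), t=2.6503 (wall)
  → r_2 = 2.6503
beam 3: φ=0°, α=240°
  d=(-0.5000,-0.8660)  start (3,4)  tX=1.1200 tY=0.2078  stride 1/|dx|=2.0000 1/|dy|=1.1547
    cross y-line → (3,3), t=0.2078
    cross x-line → (2,3), t=1.1200
    cross y-line → (2,2), t=1.3625
    cross y-line → (2,1), t=2.5172
    cross x-line → (1,1), t=3.1200
    cross y-line → (1,0), t=3.6719 (wall)
  → r_3 = 3.6719
beam 4: φ=45°, α=285°
  d=(0.2588,-0.9659)  start (3,4)  tX=1.7000 tY=0.1863  stride 1/|dx|=3.8637 1/|dy|=1.0353
    cross y-line → (3,3), t=0.1863
    cross y-line → (3,2), t=1.2216
    cross x-line → (4,2), t=1.7000
    cross y-line → (4,1), t=2.2569
    cross y-line → (4,0), t=3.2922 (wall)
  → r_4 = 3.2922
beam 5: φ=90°, α=330°
  d=(0.8660,-0.5000)  start (3,4)  tX=0.5081 tY=0.3600  stride 1/|dx|=1.1547 1/|dy|=2.0000
    cross y-line → (3,3), t=0.3600
    cross x-line → (4,3), t=0.5081
    cross x-line → (5,3), t=1.6628
    cross y-line → (5,2), t=2.3600
    cross x-line → (6,2), t=2.8175
    cross x-line → (7,2), t=3.9722
    cross y-line → (7,1), t=4.3600
    cross x-line → (8,1), t=5.1269 (wall)
  → r_5 = 5.1269

ranges = [1.6400, 2.6503, 3.6719, 3.2922, 5.1269]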